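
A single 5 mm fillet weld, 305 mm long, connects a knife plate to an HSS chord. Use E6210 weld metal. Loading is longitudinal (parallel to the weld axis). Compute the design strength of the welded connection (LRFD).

E62XX → F_EXX = 620 MPa.
Effective throat t_e = 0.707 × 5 = 3.535 mm.
Total length L = 305 mm; A_we = 3.535 × 305 = 1078 mm².
F_nw = 0.6 F_EXX = 0.6 × 620 = 372 MPa.
φR_n = 0.75 × 372 × 1078 × 10⁻³ = 300.8 kN.

φR_n ≈ 301 kN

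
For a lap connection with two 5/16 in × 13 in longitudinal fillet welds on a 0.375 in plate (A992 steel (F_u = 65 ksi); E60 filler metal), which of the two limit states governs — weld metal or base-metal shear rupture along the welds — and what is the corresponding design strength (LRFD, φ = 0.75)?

φR_n ≈ 155 kip (weld metal governs)

E60XX → F_EXX = 60 ksi.
t_e = 0.707 × 0.3125 = 0.2209 in; L = 26 in.
Weld metal: φR_n = 0.75 × 0.6 × 60 × 0.2209 × 26 = 155.1 kip.
Base metal (shear rupture): φR_n = 0.75 × 0.6 × 65 × 0.375 × 26 = 285.2 kip.
Governing: weld metal.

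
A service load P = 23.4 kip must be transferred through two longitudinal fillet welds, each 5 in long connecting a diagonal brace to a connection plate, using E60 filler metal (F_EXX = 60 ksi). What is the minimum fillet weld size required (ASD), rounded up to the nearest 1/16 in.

Total weld length L = 10 in.
Required throat t_e = P × Ω / (0.6 F_EXX × L) = 23.4 × 2.0 / (0.6 × 60 × 10) = 0.13 in.
Required leg w = t_e / 0.707 = 0.1839 in → use 3/16 in.

w = 3/16 in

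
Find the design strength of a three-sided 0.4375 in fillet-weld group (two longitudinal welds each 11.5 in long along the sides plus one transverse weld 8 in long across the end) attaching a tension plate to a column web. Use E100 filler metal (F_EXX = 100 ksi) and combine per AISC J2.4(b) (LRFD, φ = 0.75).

t_e = 0.707 × 0.4375 = 0.3093 in.
R_nwl = 0.6 × 100 × 0.3093 × 23 = 426.9 kips (longitudinal, 2 welds).
R_nwt = 0.6 × 100 × 0.3093 × 8 = 148.5 kips (transverse, base value).
(i) R_nwl + R_nwt = 575.3 kips; (ii) 0.85 R_nwl + 1.5 R_nwt = 585.5 kips.
R_n = max = 585.5 kips [governs: (ii)]; φR_n = 439.1 kips.

φR_n ≈ 439 kips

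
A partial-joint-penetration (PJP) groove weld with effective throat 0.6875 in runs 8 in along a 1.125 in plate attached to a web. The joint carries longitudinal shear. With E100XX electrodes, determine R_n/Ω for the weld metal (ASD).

R_n/Ω ≈ 165 kips

E100XX → F_EXX = 100 ksi.
Effective throat (given) t_e = 0.6875 in.
A_we = 0.6875 × 8 = 5.5 in².
F_nw = 0.6 F_EXX = 60 ksi.
R_n/Ω = (60 × 5.5) / 2.0 = 165 kips.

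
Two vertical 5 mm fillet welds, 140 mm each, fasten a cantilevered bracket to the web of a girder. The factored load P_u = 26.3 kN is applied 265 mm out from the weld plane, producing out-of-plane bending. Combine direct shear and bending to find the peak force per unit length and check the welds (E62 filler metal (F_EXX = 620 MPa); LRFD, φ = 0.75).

f_max ≈ 1070 N/mm; NOT adequate

L_w = 2 × 140 = 280 mm; section modulus (unit throat) S = 2 × L²/6 = 6533 mm².
Direct shear f_v = P/L_w = 26.3×10³/280 = 93.93 N/mm.
Moment M = P × e = 26.3×10³ × 265 = 6969500 N·mm; bending f_b = M/S = 1067 N/mm.
f_max = √(f_v² + f_b²) = √(93.93² + 1067²) = 1071 N/mm.
φr_n = 0.75 × 0.6 × 620 × (0.707 × 5) = 986.3 N/mm → NOT adequate.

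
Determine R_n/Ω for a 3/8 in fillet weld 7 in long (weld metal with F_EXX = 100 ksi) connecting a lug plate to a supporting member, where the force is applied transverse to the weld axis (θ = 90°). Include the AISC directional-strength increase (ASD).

R_n/Ω ≈ 83.5 kips

t_e = 0.707 × 0.375 = 0.2651 in; A_we = 0.2651 × 7 = 1.856 in².
Directional factor: 1.0 + 0.5 sin^1.5(90°) = 1.5.
F_nw = 0.6 × 100 × 1.5 = 90 ksi.
R_n/Ω = (90 × 1.856) / 2.0 = 83.51 kips.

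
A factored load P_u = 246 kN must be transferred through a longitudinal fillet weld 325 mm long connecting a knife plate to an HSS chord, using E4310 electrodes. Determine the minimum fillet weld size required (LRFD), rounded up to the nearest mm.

w = 6 mm

E43XX → F_EXX = 430 MPa.
Total weld length L = 325 mm.
Required throat t_e = P_u / (φ × 0.6 F_EXX × L) = 246 / (0.75 × 0.6 × 430 × 325 × 10⁻³) = 3.912 mm.
Required leg w = t_e / 0.707 = 5.533 mm → use 6 mm.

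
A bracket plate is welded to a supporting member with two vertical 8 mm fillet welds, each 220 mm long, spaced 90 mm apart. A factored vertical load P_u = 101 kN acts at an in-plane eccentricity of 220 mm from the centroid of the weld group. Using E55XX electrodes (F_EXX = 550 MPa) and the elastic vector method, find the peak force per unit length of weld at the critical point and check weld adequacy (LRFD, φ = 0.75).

f_max ≈ 1100 N/mm; adequate

Total weld length L_w = 440 mm. Treat welds as unit-width lines.
Polar moment about centroid: J = 2[d³/12 + d(b/2)²] = 2[220³/12 + 220×45²] = 2666000 mm³.
Direct shear f_v = P/L_w = 101×10³ / 440 = 229.5 N/mm (vertical).
Torsion M = P·e = 101×10³ × 220 = 22220000 N·mm.
Critical point at (x, y) = (45, 110) from centroid. f_tx = M·y/J = 916.9 N/mm; f_ty = M·x/J = 375.1 N/mm.
Resultant f_max = √[f_tx² + (f_v + f_ty)²] = √[916.9² + (229.5 + 375.1)²] = 1098 N/mm.
Capacity per unit length: φr_n = 0.75 × 0.6 × 550 × (0.707 × 8) = 1400 N/mm.
1098 ≤ 1400 → adequate.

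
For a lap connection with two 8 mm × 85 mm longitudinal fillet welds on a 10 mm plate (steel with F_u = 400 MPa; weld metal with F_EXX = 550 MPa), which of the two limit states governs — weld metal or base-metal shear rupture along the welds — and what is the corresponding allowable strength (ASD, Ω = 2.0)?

t_e = 0.707 × 8 = 5.656 mm; L = 170 mm.
Weld metal: R_n/Ω = (1/2.0) × 0.6 × 550 × 5.656 × 170 × 10⁻³ = 158.7 kN.
Base metal (shear rupture): R_n/Ω = (1/2.0) × 0.6 × 400 × 10 × 170 × 10⁻³ = 204 kN.
Governing: weld metal.

R_n/Ω ≈ 159 kN (weld metal governs)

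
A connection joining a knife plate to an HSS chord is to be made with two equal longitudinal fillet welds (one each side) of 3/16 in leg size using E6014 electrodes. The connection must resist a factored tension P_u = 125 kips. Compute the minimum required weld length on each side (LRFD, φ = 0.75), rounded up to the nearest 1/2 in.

E60XX → F_EXX = 60 ksi.
Throat t_e = 0.707 × 0.1875 = 0.1326 in.
φr_n = 0.75 × 0.6 × 60 × 0.1326 = 3.579 kips/in.
L_req = P_u / φr_n = 125 / 3.579 = 34.92 in total.
Per side: 34.92 / 2 = 17.46 in.
Round up → use L = 17.5 in on each side.

L = 17.5 in on each side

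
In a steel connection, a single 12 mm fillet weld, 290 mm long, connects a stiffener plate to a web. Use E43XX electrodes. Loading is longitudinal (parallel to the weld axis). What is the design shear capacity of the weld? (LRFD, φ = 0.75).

E43XX → F_EXX = 430 MPa.
Effective throat t_e = 0.707 × 12 = 8.484 mm.
Total length L = 290 mm; A_we = 8.484 × 290 = 2460 mm².
F_nw = 0.6 F_EXX = 0.6 × 430 = 258 MPa.
φR_n = 0.75 × 258 × 2460 × 10⁻³ = 476.1 kN.

φR_n ≈ 476 kN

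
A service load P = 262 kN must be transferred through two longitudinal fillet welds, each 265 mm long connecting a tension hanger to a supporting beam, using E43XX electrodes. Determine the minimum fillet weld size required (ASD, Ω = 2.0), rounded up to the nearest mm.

w = 6 mm

E43XX → F_EXX = 430 MPa.
Total weld length L = 530 mm.
Required throat t_e = P × Ω / (0.6 F_EXX × L) = 262 × 2.0 / (0.6 × 430 × 530 × 10⁻³) = 3.832 mm.
Required leg w = t_e / 0.707 = 5.42 mm → use 6 mm.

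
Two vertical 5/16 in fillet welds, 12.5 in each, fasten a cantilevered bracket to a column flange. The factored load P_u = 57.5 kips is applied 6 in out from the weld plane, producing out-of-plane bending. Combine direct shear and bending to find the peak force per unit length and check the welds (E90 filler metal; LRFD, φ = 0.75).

f_max ≈ 7.01 kip/in; adequate

E90XX → F_EXX = 90 ksi.
L_w = 2 × 12.5 = 25 in; section modulus (unit throat) S = 2 × L²/6 = 52.08 in².
Direct shear f_v = P/L_w = 57.5/25 = 2.3 kip/in.
Moment M = P × e = 57.5 × 6 = 345 kip·in; bending f_b = M/S = 6.624 kip/in.
f_max = √(f_v² + f_b²) = √(2.3² + 6.624²) = 7.012 kip/in.
φr_n = 0.75 × 0.6 × 90 × (0.707 × 0.3125) = 8.948 kip/in → adequate.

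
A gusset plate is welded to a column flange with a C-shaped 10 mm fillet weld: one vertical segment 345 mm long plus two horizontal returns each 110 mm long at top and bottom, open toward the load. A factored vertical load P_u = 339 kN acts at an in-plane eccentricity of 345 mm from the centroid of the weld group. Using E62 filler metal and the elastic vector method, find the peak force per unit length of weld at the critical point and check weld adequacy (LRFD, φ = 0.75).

f_max ≈ 2470 N/mm; NOT adequate

E62XX → F_EXX = 620 MPa.
Total weld length L_w = 565 mm. Treat welds as unit-width lines.
Centroid: x̄ = 2×110×55 / 565 = 21.42 mm from the vertical weld.
Polar moment about centroid: J = I_x + I_y = [345³/12 + 2×110×172.5²] + [345×21.42² + 2(110³/12 + 110×33.58²)] = 10600000 mm³.
Direct shear f_v = P/L_w = 339×10³ / 565 = 600 N/mm (vertical).
Torsion M = P·e = 339×10³ × 345 = 116960000 N·mm.
Critical point at (x, y) = (88.58, 172.5) from centroid. f_tx = M·y/J = 1904 N/mm; f_ty = M·x/J = 977.7 N/mm.
Resultant f_max = √[f_tx² + (f_v + f_ty)²] = √[1904² + (600 + 977.7)²] = 2473 N/mm.
Capacity per unit length: φr_n = 0.75 × 0.6 × 620 × (0.707 × 10) = 1973 N/mm.
2473 > 1973 → NOT adequate.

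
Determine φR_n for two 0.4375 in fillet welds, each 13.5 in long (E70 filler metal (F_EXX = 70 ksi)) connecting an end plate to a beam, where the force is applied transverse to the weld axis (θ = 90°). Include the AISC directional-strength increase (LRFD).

φR_n ≈ 395 kip

t_e = 0.707 × 0.4375 = 0.3093 in; A_we = 0.3093 × 27 = 8.351 in².
Directional factor: 1.0 + 0.5 sin^1.5(90°) = 1.5.
F_nw = 0.6 × 70 × 1.5 = 63 ksi.
φR_n = 0.75 × 63 × 8.351 = 394.6 kip.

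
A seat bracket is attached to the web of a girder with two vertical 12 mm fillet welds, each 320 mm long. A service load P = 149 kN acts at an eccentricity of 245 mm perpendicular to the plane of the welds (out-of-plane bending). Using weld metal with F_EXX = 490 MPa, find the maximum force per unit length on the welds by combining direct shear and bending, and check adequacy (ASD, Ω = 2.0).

L_w = 2 × 320 = 640 mm; section modulus (unit throat) S = 2 × L²/6 = 34130 mm².
Direct shear f_v = P/L_w = 149×10³/640 = 232.8 N/mm.
Moment M = P × e = 149×10³ × 245 = 36505000 N·mm; bending f_b = M/S = 1069 N/mm.
f_max = √(f_v² + f_b²) = √(232.8² + 1069²) = 1095 N/mm.
r_n/Ω = (1/2.0) × 0.6 × 490 × (0.707 × 12) = 1247 N/mm → adequate.

f_max ≈ 1090 N/mm; adequate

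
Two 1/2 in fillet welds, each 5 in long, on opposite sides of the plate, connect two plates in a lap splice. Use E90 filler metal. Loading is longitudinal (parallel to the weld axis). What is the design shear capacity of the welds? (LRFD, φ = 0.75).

E90XX → F_EXX = 90 ksi.
Effective throat t_e = 0.707 × 0.5 = 0.3535 in.
Total length L = 10 in; A_we = 0.3535 × 10 = 3.535 in².
F_nw = 0.6 F_EXX = 0.6 × 90 = 54 ksi.
φR_n = 0.75 × 54 × 3.535 = 143.2 kip.

φR_n ≈ 143 kip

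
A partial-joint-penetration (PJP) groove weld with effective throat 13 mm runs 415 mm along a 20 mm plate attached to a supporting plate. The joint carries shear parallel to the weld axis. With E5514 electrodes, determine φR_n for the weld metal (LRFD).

φR_n ≈ 1340 kN

E55XX → F_EXX = 550 MPa.
Effective throat (given) t_e = 13 mm.
A_we = 13 × 415 = 5395 mm².
F_nw = 0.6 F_EXX = 330 MPa.
φR_n = 0.75 × 330 × 5395 × 10⁻³ = 1335 kN.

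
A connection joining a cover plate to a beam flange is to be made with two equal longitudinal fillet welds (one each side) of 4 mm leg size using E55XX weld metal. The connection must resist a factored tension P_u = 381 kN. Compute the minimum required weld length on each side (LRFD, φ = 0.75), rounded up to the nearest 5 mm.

L = 275 mm on each side

E55XX → F_EXX = 550 MPa.
Throat t_e = 0.707 × 4 = 2.828 mm.
φr_n = 0.75 × 0.6 × 550 × 2.828 × 10⁻³ = 0.6999 kN/mm.
L_req = P_u / φr_n = 381 / 0.6999 = 544.3 mm total.
Per side: 544.3 / 2 = 272.2 mm.
Round up → use L = 275 mm on each side.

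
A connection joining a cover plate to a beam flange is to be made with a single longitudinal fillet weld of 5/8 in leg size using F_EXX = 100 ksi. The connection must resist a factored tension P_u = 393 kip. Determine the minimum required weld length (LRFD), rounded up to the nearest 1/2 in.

Throat t_e = 0.707 × 0.625 = 0.4419 in.
φr_n = 0.75 × 0.6 × 100 × 0.4419 = 19.88 kip/in.
L_req = P_u / φr_n = 393 / 19.88 = 19.76 in total.
Round up → use L = 20 in.

L = 20 in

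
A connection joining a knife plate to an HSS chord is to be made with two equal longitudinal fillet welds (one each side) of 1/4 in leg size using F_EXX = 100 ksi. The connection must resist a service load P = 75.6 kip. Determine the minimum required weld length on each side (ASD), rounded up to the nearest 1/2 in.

Throat t_e = 0.707 × 0.25 = 0.1767 in.
r_n/Ω = (0.6 × 100 × 0.1767) / 2.0 = 5.302 kip/in.
L_req = P / (r_n/Ω) = 75.6 / 5.302 = 14.26 in total.
Per side: 14.26 / 2 = 7.129 in.
Round up → use L = 7.5 in on each side.

L = 7.5 in on each side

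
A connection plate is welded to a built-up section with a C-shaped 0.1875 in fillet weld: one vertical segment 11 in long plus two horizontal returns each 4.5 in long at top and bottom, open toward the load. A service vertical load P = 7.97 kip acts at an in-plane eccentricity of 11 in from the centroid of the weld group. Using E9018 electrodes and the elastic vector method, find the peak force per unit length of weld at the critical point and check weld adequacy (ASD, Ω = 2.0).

f_max ≈ 1.6 kip/in; adequate

E90XX → F_EXX = 90 ksi.
Total weld length L_w = 20 in. Treat welds as unit-width lines.
Centroid: x̄ = 2×4.5×2.25 / 20 = 1.012 in from the vertical weld.
Polar moment about centroid: J = I_x + I_y = [11³/12 + 2×4.5×5.5²] + [11×1.012² + 2(4.5³/12 + 4.5×1.238²)] = 423.4 in³.
Direct shear f_v = P/L_w = 7.97 / 20 = 0.3985 kip/in (vertical).
Torsion M = P·e = 7.97 × 11 = 87.67 kip·in.
Critical point at (x, y) = (3.487, 5.5) from centroid. f_tx = M·y/J = 1.139 kip/in; f_ty = M·x/J = 0.7221 kip/in.
Resultant f_max = √[f_tx² + (f_v + f_ty)²] = √[1.139² + (0.3985 + 0.7221)²] = 1.598 kip/in.
Capacity per unit length: r_n/Ω = (1/2.0) × 0.6 × 90 × (0.707 × 0.1875) = 3.579 kip/in.
1.598 ≤ 3.579 → adequate.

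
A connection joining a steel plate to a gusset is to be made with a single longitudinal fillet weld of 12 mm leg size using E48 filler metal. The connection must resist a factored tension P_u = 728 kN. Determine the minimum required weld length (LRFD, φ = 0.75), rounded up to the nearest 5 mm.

E48XX → F_EXX = 480 MPa.
Throat t_e = 0.707 × 12 = 8.484 mm.
φr_n = 0.75 × 0.6 × 480 × 8.484 × 10⁻³ = 1.833 kN/mm.
L_req = P_u / φr_n = 728 / 1.833 = 397.3 mm total.
Round up → use L = 400 mm.

L = 400 mm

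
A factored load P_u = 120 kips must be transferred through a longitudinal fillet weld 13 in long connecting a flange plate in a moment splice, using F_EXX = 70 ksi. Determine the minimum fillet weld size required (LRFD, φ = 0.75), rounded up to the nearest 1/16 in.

w = 7/16 in

Total weld length L = 13 in.
Required throat t_e = P_u / (φ × 0.6 F_EXX × L) = 120 / (0.75 × 0.6 × 70 × 13) = 0.293 in.
Required leg w = t_e / 0.707 = 0.4145 in → use 7/16 in.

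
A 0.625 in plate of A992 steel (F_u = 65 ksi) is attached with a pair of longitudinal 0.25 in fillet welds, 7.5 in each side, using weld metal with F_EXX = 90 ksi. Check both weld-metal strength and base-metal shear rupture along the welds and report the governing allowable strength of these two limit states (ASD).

R_n/Ω ≈ 71.6 kips (weld metal governs)

t_e = 0.707 × 0.25 = 0.1767 in; L = 15 in.
Weld metal: R_n/Ω = (1/2.0) × 0.6 × 90 × 0.1767 × 15 = 71.58 kips.
Base metal (shear rupture): R_n/Ω = (1/2.0) × 0.6 × 65 × 0.625 × 15 = 182.8 kips.
Governing: weld metal.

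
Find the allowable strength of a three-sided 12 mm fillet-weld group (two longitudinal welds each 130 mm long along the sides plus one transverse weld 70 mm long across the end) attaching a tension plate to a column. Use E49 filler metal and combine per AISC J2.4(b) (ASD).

E49XX → F_EXX = 490 MPa.
t_e = 0.707 × 12 = 8.484 mm.
R_nwl = 0.6 × 490 × 8.484 × 260 × 10⁻³ = 648.5 kN (longitudinal, 2 welds).
R_nwt = 0.6 × 490 × 8.484 × 70 × 10⁻³ = 174.6 kN (transverse, base value).
(i) R_nwl + R_nwt = 823.1 kN; (ii) 0.85 R_nwl + 1.5 R_nwt = 813.1 kN.
R_n = max = 823.1 kN [governs: (i)]; R_n/Ω = 411.6 kN.

R_n/Ω ≈ 412 kN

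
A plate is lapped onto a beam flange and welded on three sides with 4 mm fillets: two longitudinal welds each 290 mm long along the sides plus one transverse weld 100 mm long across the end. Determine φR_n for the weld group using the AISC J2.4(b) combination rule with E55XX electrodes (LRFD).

φR_n ≈ 476 kN

E55XX → F_EXX = 550 MPa.
t_e = 0.707 × 4 = 2.828 mm.
R_nwl = 0.6 × 550 × 2.828 × 580 × 10⁻³ = 541.3 kN (longitudinal, 2 welds).
R_nwt = 0.6 × 550 × 2.828 × 100 × 10⁻³ = 93.32 kN (transverse, base value).
(i) R_nwl + R_nwt = 634.6 kN; (ii) 0.85 R_nwl + 1.5 R_nwt = 600.1 kN.
R_n = max = 634.6 kN [governs: (i)]; φR_n = 476 kN.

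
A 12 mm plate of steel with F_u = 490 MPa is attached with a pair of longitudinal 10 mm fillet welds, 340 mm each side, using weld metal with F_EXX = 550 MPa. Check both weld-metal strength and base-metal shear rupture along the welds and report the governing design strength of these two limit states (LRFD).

φR_n ≈ 1190 kN (weld metal governs)

t_e = 0.707 × 10 = 7.07 mm; L = 680 mm.
Weld metal: φR_n = 0.75 × 0.6 × 550 × 7.07 × 680 × 10⁻³ = 1190 kN.
Base metal (shear rupture): φR_n = 0.75 × 0.6 × 490 × 12 × 680 × 10⁻³ = 1799 kN.
Governing: weld metal.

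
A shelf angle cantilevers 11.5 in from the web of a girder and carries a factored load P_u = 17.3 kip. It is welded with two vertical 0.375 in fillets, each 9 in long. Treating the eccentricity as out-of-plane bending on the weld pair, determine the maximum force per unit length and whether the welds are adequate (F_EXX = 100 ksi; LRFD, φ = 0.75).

f_max ≈ 7.43 kip/in; adequate

L_w = 2 × 9 = 18 in; section modulus (unit throat) S = 2 × L²/6 = 27 in².
Direct shear f_v = P/L_w = 17.3/18 = 0.9611 kip/in.
Moment M = P × e = 17.3 × 11.5 = 198.95 kip·in; bending f_b = M/S = 7.369 kip/in.
f_max = √(f_v² + f_b²) = √(0.9611² + 7.369²) = 7.431 kip/in.
φr_n = 0.75 × 0.6 × 100 × (0.707 × 0.375) = 11.93 kip/in → adequate.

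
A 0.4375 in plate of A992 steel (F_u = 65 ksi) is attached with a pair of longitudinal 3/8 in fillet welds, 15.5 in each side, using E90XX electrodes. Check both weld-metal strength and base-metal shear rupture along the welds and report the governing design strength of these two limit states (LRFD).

E90XX → F_EXX = 90 ksi.
t_e = 0.707 × 0.375 = 0.2651 in; L = 31 in.
Weld metal: φR_n = 0.75 × 0.6 × 90 × 0.2651 × 31 = 332.9 kips.
Base metal (shear rupture): φR_n = 0.75 × 0.6 × 65 × 0.4375 × 31 = 396.7 kips.
Governing: weld metal.

φR_n ≈ 333 kips (weld metal governs)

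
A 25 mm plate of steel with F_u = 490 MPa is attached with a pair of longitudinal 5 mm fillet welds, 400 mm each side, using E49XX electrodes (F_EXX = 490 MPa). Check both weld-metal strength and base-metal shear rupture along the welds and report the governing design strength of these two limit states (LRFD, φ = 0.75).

φR_n ≈ 624 kN (weld metal governs)

t_e = 0.707 × 5 = 3.535 mm; L = 800 mm.
Weld metal: φR_n = 0.75 × 0.6 × 490 × 3.535 × 800 × 10⁻³ = 623.6 kN.
Base metal (shear rupture): φR_n = 0.75 × 0.6 × 490 × 25 × 800 × 10⁻³ = 4410 kN.
Governing: weld metal.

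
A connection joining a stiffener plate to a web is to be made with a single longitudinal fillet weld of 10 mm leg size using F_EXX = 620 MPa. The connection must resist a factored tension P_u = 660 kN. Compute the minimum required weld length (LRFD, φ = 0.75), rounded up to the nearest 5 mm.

Throat t_e = 0.707 × 10 = 7.07 mm.
φr_n = 0.75 × 0.6 × 620 × 7.07 × 10⁻³ = 1.973 kN/mm.
L_req = P_u / φr_n = 660 / 1.973 = 334.6 mm total.
Round up → use L = 335 mm.

L = 335 mm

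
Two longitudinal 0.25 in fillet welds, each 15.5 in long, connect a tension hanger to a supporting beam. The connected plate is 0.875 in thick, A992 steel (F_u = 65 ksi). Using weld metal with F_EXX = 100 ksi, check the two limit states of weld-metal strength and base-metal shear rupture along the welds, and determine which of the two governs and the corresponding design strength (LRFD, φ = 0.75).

t_e = 0.707 × 0.25 = 0.1767 in; L = 31 in.
Weld metal: φR_n = 0.75 × 0.6 × 100 × 0.1767 × 31 = 246.6 kips.
Base metal (shear rupture): φR_n = 0.75 × 0.6 × 65 × 0.875 × 31 = 793.4 kips.
Governing: weld metal.

φR_n ≈ 247 kips (weld metal governs)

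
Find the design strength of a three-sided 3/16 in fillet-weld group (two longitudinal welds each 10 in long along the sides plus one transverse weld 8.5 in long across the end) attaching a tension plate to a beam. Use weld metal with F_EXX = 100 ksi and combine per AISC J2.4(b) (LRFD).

φR_n ≈ 177 kips

t_e = 0.707 × 0.1875 = 0.1326 in.
R_nwl = 0.6 × 100 × 0.1326 × 20 = 159.1 kips (longitudinal, 2 welds).
R_nwt = 0.6 × 100 × 0.1326 × 8.5 = 67.61 kips (transverse, base value).
(i) R_nwl + R_nwt = 226.7 kips; (ii) 0.85 R_nwl + 1.5 R_nwt = 236.6 kips.
R_n = max = 236.6 kips [governs: (ii)]; φR_n = 177.5 kips.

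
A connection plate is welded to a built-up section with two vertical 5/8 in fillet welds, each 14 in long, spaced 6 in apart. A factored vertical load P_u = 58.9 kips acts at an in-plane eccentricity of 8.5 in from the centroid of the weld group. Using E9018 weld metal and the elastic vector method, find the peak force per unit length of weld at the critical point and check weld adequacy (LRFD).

f_max ≈ 6.5 kip/in; adequate

E90XX → F_EXX = 90 ksi.
Total weld length L_w = 28 in. Treat welds as unit-width lines.
Polar moment about centroid: J = 2[d³/12 + d(b/2)²] = 2[14³/12 + 14×3²] = 709.3 in³.
Direct shear f_v = P/L_w = 58.9 / 28 = 2.104 kip/in (vertical).
Torsion M = P·e = 58.9 × 8.5 = 500.65 kip·in.
Critical point at (x, y) = (3, 7) from centroid. f_tx = M·y/J = 4.941 kip/in; f_ty = M·x/J = 2.117 kip/in.
Resultant f_max = √[f_tx² + (f_v + f_ty)²] = √[4.941² + (2.104 + 2.117)²] = 6.498 kip/in.
Capacity per unit length: φr_n = 0.75 × 0.6 × 90 × (0.707 × 0.625) = 17.9 kip/in.
6.498 ≤ 17.9 → adequate.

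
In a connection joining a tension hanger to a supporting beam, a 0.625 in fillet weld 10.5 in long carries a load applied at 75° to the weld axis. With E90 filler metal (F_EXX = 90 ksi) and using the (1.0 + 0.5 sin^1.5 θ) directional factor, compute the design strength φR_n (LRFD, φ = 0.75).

φR_n ≈ 277 kip

t_e = 0.707 × 0.625 = 0.4419 in; A_we = 0.4419 × 10.5 = 4.64 in².
Directional factor: 1.0 + 0.5 sin^1.5(75°) = 1.475.
F_nw = 0.6 × 90 × 1.475 = 79.63 ksi.
φR_n = 0.75 × 79.63 × 4.64 = 277.1 kip.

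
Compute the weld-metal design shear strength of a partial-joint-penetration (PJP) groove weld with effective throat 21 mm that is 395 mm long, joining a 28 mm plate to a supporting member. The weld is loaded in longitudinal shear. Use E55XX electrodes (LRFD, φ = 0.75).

E55XX → F_EXX = 550 MPa.
Effective throat (given) t_e = 21 mm.
A_we = 21 × 395 = 8295 mm².
F_nw = 0.6 F_EXX = 330 MPa.
φR_n = 0.75 × 330 × 8295 × 10⁻³ = 2053 kN.

φR_n ≈ 2050 kN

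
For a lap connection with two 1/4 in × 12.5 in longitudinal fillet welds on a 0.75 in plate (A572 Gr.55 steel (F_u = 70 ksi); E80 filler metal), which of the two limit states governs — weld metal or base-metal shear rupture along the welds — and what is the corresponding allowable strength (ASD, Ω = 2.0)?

R_n/Ω ≈ 106 kip (weld metal governs)

E80XX → F_EXX = 80 ksi.
t_e = 0.707 × 0.25 = 0.1767 in; L = 25 in.
Weld metal: R_n/Ω = (1/2.0) × 0.6 × 80 × 0.1767 × 25 = 106 kip.
Base metal (shear rupture): R_n/Ω = (1/2.0) × 0.6 × 70 × 0.75 × 25 = 393.8 kip.
Governing: weld metal.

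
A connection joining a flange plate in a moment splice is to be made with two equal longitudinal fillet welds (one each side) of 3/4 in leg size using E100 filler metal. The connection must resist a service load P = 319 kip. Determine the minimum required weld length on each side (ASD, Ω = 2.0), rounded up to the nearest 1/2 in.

E100XX → F_EXX = 100 ksi.
Throat t_e = 0.707 × 0.75 = 0.5302 in.
r_n/Ω = (0.6 × 100 × 0.5302) / 2.0 = 15.91 kip/in.
L_req = P / (r_n/Ω) = 319 / 15.91 = 20.05 in total.
Per side: 20.05 / 2 = 10.03 in.
Round up → use L = 10.5 in on each side.

L = 10.5 in on each side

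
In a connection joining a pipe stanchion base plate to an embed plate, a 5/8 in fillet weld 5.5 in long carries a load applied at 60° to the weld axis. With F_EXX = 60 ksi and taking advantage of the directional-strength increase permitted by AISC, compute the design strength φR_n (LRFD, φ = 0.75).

t_e = 0.707 × 0.625 = 0.4419 in; A_we = 0.4419 × 5.5 = 2.43 in².
Directional factor: 1.0 + 0.5 sin^1.5(60°) = 1.403.
F_nw = 0.6 × 60 × 1.403 = 50.51 ksi.
φR_n = 0.75 × 50.51 × 2.43 = 92.06 kips.

φR_n ≈ 92.1 kips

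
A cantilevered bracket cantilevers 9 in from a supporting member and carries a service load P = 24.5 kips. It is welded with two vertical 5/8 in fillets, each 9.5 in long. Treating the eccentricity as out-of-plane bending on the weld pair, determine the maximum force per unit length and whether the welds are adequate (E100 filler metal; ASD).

f_max ≈ 7.44 kip/in; adequate

E100XX → F_EXX = 100 ksi.
L_w = 2 × 9.5 = 19 in; section modulus (unit throat) S = 2 × L²/6 = 30.08 in².
Direct shear f_v = P/L_w = 24.5/19 = 1.289 kip/in.
Moment M = P × e = 24.5 × 9 = 220.5 kip·in; bending f_b = M/S = 7.33 kip/in.
f_max = √(f_v² + f_b²) = √(1.289² + 7.33²) = 7.442 kip/in.
r_n/Ω = (1/2.0) × 0.6 × 100 × (0.707 × 0.625) = 13.26 kip/in → adequate.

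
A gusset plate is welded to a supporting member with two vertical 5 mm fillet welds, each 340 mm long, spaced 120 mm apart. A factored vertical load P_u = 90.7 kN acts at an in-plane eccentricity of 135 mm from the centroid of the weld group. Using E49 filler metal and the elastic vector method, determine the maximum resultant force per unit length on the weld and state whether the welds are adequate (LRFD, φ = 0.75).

E49XX → F_EXX = 490 MPa.
Total weld length L_w = 680 mm. Treat welds as unit-width lines.
Polar moment about centroid: J = 2[d³/12 + d(b/2)²] = 2[340³/12 + 340×60²] = 8999000 mm³.
Direct shear f_v = P/L_w = 90.7×10³ / 680 = 133.4 N/mm (vertical).
Torsion M = P·e = 90.7×10³ × 135 = 12244000 N·mm.
Critical point at (x, y) = (60, 170) from centroid. f_tx = M·y/J = 231.3 N/mm; f_ty = M·x/J = 81.64 N/mm.
Resultant f_max = √[f_tx² + (f_v + f_ty)²] = √[231.3² + (133.4 + 81.64)²] = 315.8 N/mm.
Capacity per unit length: φr_n = 0.75 × 0.6 × 490 × (0.707 × 5) = 779.5 N/mm.
315.8 ≤ 779.5 → adequate.

f_max ≈ 316 N/mm; adequate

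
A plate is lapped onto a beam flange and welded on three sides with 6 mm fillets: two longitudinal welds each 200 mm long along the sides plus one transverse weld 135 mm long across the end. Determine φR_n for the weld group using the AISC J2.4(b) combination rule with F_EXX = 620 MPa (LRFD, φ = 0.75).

φR_n ≈ 642 kN

t_e = 0.707 × 6 = 4.242 mm.
R_nwl = 0.6 × 620 × 4.242 × 400 × 10⁻³ = 631.2 kN (longitudinal, 2 welds).
R_nwt = 0.6 × 620 × 4.242 × 135 × 10⁻³ = 213 kN (transverse, base value).
(i) R_nwl + R_nwt = 844.2 kN; (ii) 0.85 R_nwl + 1.5 R_nwt = 856.1 kN.
R_n = max = 856.1 kN [governs: (ii)]; φR_n = 642.1 kN.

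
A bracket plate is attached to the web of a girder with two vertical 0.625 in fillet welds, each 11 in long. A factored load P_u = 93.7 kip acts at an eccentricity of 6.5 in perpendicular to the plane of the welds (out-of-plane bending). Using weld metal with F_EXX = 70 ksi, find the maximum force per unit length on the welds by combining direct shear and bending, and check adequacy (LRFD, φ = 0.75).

f_max ≈ 15.7 kip/in; NOT adequate

L_w = 2 × 11 = 22 in; section modulus (unit throat) S = 2 × L²/6 = 40.33 in².
Direct shear f_v = P/L_w = 93.7/22 = 4.259 kip/in.
Moment M = P × e = 93.7 × 6.5 = 609.05 kip·in; bending f_b = M/S = 15.1 kip/in.
f_max = √(f_v² + f_b²) = √(4.259² + 15.1²) = 15.69 kip/in.
φr_n = 0.75 × 0.6 × 70 × (0.707 × 0.625) = 13.92 kip/in → NOT adequate.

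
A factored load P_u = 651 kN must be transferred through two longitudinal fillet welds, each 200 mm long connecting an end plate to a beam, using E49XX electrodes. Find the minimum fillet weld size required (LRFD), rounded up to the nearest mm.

E49XX → F_EXX = 490 MPa.
Total weld length L = 400 mm.
Required throat t_e = P_u / (φ × 0.6 F_EXX × L) = 651 / (0.75 × 0.6 × 490 × 400 × 10⁻³) = 7.381 mm.
Required leg w = t_e / 0.707 = 10.44 mm → use 11 mm.

w = 11 mm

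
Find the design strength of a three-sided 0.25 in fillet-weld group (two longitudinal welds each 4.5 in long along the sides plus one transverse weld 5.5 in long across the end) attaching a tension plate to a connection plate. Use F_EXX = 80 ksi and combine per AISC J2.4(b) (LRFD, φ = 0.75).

t_e = 0.707 × 0.25 = 0.1767 in.
R_nwl = 0.6 × 80 × 0.1767 × 9 = 76.36 kip (longitudinal, 2 welds).
R_nwt = 0.6 × 80 × 0.1767 × 5.5 = 46.66 kip (transverse, base value).
(i) R_nwl + R_nwt = 123 kip; (ii) 0.85 R_nwl + 1.5 R_nwt = 134.9 kip.
R_n = max = 134.9 kip [governs: (ii)]; φR_n = 101.2 kip.

φR_n ≈ 101 kip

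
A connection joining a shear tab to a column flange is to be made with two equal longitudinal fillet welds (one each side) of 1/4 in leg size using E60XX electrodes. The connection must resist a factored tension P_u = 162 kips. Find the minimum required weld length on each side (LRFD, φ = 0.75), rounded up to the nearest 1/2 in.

E60XX → F_EXX = 60 ksi.
Throat t_e = 0.707 × 0.25 = 0.1767 in.
φr_n = 0.75 × 0.6 × 60 × 0.1767 = 4.772 kips/in.
L_req = P_u / φr_n = 162 / 4.772 = 33.95 in total.
Per side: 33.95 / 2 = 16.97 in.
Round up → use L = 17 in on each side.

L = 17 in on each side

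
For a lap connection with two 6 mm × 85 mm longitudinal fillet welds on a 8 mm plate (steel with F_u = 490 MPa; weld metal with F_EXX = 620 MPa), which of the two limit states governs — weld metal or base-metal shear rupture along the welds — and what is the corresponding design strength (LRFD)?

t_e = 0.707 × 6 = 4.242 mm; L = 170 mm.
Weld metal: φR_n = 0.75 × 0.6 × 620 × 4.242 × 170 × 10⁻³ = 201.2 kN.
Base metal (shear rupture): φR_n = 0.75 × 0.6 × 490 × 8 × 170 × 10⁻³ = 299.9 kN.
Governing: weld metal.

φR_n ≈ 201 kN (weld metal governs)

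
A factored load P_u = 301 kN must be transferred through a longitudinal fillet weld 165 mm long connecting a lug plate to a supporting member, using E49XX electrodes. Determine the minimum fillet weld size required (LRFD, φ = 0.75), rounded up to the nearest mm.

w = 12 mm

E49XX → F_EXX = 490 MPa.
Total weld length L = 165 mm.
Required throat t_e = P_u / (φ × 0.6 F_EXX × L) = 301 / (0.75 × 0.6 × 490 × 165 × 10⁻³) = 8.273 mm.
Required leg w = t_e / 0.707 = 11.7 mm → use 12 mm.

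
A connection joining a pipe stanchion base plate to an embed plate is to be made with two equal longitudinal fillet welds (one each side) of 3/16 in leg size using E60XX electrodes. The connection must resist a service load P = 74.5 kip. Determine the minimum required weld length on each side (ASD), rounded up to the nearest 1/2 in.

L = 16 in on each side

E60XX → F_EXX = 60 ksi.
Throat t_e = 0.707 × 0.1875 = 0.1326 in.
r_n/Ω = (0.6 × 60 × 0.1326) / 2.0 = 2.386 kip/in.
L_req = P / (r_n/Ω) = 74.5 / 2.386 = 31.22 in total.
Per side: 31.22 / 2 = 15.61 in.
Round up → use L = 16 in on each side.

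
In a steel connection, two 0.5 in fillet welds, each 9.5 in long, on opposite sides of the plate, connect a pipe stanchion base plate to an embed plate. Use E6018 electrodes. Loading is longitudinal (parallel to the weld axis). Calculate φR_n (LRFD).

E60XX → F_EXX = 60 ksi.
Effective throat t_e = 0.707 × 0.5 = 0.3535 in.
Total length L = 19 in; A_we = 0.3535 × 19 = 6.716 in².
F_nw = 0.6 F_EXX = 0.6 × 60 = 36 ksi.
φR_n = 0.75 × 36 × 6.716 = 181.3 kips.

φR_n ≈ 181 kips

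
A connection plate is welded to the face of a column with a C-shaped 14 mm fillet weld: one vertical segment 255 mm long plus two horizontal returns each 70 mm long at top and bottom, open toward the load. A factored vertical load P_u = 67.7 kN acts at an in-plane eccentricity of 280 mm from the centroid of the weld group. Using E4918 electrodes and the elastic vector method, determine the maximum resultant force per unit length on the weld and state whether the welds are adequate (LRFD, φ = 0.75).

f_max ≈ 780 N/mm; adequate

E49XX → F_EXX = 490 MPa.
Total weld length L_w = 395 mm. Treat welds as unit-width lines.
Centroid: x̄ = 2×70×35 / 395 = 12.41 mm from the vertical weld.
Polar moment about centroid: J = I_x + I_y = [255³/12 + 2×70×127.5²] + [255×12.41² + 2(70³/12 + 70×22.59²)] = 3826000 mm³.
Direct shear f_v = P/L_w = 67.7×10³ / 395 = 171.4 N/mm (vertical).
Torsion M = P·e = 67.7×10³ × 280 = 18956000 N·mm.
Critical point at (x, y) = (57.59, 127.5) from centroid. f_tx = M·y/J = 631.8 N/mm; f_ty = M·x/J = 285.4 N/mm.
Resultant f_max = √[f_tx² + (f_v + f_ty)²] = √[631.8² + (171.4 + 285.4)²] = 779.6 N/mm.
Capacity per unit length: φr_n = 0.75 × 0.6 × 490 × (0.707 × 14) = 2183 N/mm.
779.6 ≤ 2183 → adequate.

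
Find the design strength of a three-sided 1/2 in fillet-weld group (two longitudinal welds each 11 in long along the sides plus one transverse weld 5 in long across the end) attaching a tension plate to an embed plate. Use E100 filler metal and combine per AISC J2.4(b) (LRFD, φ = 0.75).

φR_n ≈ 430 kip

E100XX → F_EXX = 100 ksi.
t_e = 0.707 × 0.5 = 0.3535 in.
R_nwl = 0.6 × 100 × 0.3535 × 22 = 466.6 kip (longitudinal, 2 welds).
R_nwt = 0.6 × 100 × 0.3535 × 5 = 106 kip (transverse, base value).
(i) R_nwl + R_nwt = 572.7 kip; (ii) 0.85 R_nwl + 1.5 R_nwt = 555.7 kip.
R_n = max = 572.7 kip [governs: (i)]; φR_n = 429.5 kip.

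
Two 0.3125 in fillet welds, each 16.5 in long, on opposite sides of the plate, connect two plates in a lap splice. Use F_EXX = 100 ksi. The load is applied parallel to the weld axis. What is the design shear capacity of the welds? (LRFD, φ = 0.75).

Effective throat t_e = 0.707 × 0.3125 = 0.2209 in.
Total length L = 33 in; A_we = 0.2209 × 33 = 7.291 in².
F_nw = 0.6 F_EXX = 0.6 × 100 = 60 ksi.
φR_n = 0.75 × 60 × 7.291 = 328.1 kip.

φR_n ≈ 328 kip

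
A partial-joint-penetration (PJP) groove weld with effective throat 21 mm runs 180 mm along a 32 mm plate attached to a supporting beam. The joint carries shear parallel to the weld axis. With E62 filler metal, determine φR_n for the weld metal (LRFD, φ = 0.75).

φR_n ≈ 1050 kN

E62XX → F_EXX = 620 MPa.
Effective throat (given) t_e = 21 mm.
A_we = 21 × 180 = 3780 mm².
F_nw = 0.6 F_EXX = 372 MPa.
φR_n = 0.75 × 372 × 3780 × 10⁻³ = 1055 kN.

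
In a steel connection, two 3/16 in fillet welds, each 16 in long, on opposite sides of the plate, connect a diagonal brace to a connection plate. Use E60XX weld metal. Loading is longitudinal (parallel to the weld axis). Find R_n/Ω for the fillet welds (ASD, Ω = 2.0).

R_n/Ω ≈ 76.4 kip

E60XX → F_EXX = 60 ksi.
Effective throat t_e = 0.707 × 0.1875 = 0.1326 in.
Total length L = 32 in; A_we = 0.1326 × 32 = 4.242 in².
F_nw = 0.6 F_EXX = 0.6 × 60 = 36 ksi.
R_n = 36 × 4.242 = 152.7 kip; R_n/Ω = 152.7/2.0 = 76.36 kip.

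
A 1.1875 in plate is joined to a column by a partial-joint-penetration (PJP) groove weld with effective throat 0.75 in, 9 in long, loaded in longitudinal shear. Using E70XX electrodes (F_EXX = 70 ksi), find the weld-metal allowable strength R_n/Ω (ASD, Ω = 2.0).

Effective throat (given) t_e = 0.75 in.
A_we = 0.75 × 9 = 6.75 in².
F_nw = 0.6 F_EXX = 42 ksi.
R_n/Ω = (42 × 6.75) / 2.0 = 141.8 kip.

R_n/Ω ≈ 142 kip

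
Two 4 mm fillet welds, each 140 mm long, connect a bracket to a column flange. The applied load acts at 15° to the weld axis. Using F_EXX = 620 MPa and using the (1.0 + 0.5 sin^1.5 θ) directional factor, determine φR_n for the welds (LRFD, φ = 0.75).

t_e = 0.707 × 4 = 2.828 mm; A_we = 2.828 × 280 = 791.8 mm².
Directional factor: 1.0 + 0.5 sin^1.5(15°) = 1.066.
F_nw = 0.6 × 620 × 1.066 = 396.5 MPa.
φR_n = 0.75 × 396.5 × 791.8 × 10⁻³ = 235.5 kN.

φR_n ≈ 235 kN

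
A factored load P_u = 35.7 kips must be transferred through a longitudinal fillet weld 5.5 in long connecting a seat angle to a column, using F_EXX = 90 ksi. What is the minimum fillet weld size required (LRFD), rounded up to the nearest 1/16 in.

Total weld length L = 5.5 in.
Required throat t_e = P_u / (φ × 0.6 F_EXX × L) = 35.7 / (0.75 × 0.6 × 90 × 5.5) = 0.1603 in.
Required leg w = t_e / 0.707 = 0.2267 in → use 1/4 in.

w = 1/4 in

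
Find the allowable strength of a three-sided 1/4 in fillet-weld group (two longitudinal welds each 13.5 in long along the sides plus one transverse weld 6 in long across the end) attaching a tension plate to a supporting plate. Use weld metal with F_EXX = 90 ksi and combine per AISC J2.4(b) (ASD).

t_e = 0.707 × 0.25 = 0.1767 in.
R_nwl = 0.6 × 90 × 0.1767 × 27 = 257.7 kip (longitudinal, 2 welds).
R_nwt = 0.6 × 90 × 0.1767 × 6 = 57.27 kip (transverse, base value).
(i) R_nwl + R_nwt = 315 kip; (ii) 0.85 R_nwl + 1.5 R_nwt = 304.9 kip.
R_n = max = 315 kip [governs: (i)]; R_n/Ω = 157.5 kip.

R_n/Ω ≈ 157 kip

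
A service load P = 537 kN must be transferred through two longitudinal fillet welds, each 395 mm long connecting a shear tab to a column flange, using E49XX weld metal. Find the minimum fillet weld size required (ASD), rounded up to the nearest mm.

E49XX → F_EXX = 490 MPa.
Total weld length L = 790 mm.
Required throat t_e = P × Ω / (0.6 F_EXX × L) = 537 × 2.0 / (0.6 × 490 × 790 × 10⁻³) = 4.624 mm.
Required leg w = t_e / 0.707 = 6.54 mm → use 7 mm.

w = 7 mm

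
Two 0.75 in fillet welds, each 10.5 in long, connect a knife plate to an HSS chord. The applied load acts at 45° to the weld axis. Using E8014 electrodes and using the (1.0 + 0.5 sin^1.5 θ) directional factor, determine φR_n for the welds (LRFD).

φR_n ≈ 520 kip

E80XX → F_EXX = 80 ksi.
t_e = 0.707 × 0.75 = 0.5302 in; A_we = 0.5302 × 21 = 11.14 in².
Directional factor: 1.0 + 0.5 sin^1.5(45°) = 1.297.
F_nw = 0.6 × 80 × 1.297 = 62.27 ksi.
φR_n = 0.75 × 62.27 × 11.14 = 520 kip.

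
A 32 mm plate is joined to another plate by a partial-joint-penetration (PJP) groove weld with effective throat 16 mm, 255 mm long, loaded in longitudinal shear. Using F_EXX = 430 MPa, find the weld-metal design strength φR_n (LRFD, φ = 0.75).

φR_n ≈ 789 kN

Effective throat (given) t_e = 16 mm.
A_we = 16 × 255 = 4080 mm².
F_nw = 0.6 F_EXX = 258 MPa.
φR_n = 0.75 × 258 × 4080 × 10⁻³ = 789.5 kN.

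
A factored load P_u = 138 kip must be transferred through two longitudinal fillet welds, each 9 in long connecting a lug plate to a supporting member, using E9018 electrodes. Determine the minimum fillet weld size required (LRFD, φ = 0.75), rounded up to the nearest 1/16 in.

E90XX → F_EXX = 90 ksi.
Total weld length L = 18 in.
Required throat t_e = P_u / (φ × 0.6 F_EXX × L) = 138 / (0.75 × 0.6 × 90 × 18) = 0.1893 in.
Required leg w = t_e / 0.707 = 0.2678 in → use 5/16 in.

w = 5/16 in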